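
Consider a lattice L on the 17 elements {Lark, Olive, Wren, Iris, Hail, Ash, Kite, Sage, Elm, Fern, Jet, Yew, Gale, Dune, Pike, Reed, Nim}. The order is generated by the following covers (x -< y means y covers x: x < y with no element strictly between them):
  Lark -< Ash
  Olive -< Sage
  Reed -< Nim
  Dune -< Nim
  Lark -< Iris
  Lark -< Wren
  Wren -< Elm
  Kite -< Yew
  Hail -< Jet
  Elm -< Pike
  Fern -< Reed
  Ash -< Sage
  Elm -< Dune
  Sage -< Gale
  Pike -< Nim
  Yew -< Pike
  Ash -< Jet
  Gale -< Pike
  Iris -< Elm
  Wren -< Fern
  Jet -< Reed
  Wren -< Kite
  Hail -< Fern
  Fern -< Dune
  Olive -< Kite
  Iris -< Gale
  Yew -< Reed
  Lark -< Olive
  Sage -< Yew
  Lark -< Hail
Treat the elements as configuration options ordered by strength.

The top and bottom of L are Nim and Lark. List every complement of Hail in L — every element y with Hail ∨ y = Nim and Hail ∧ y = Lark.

Gale, Pike

Need y with Hail ∨ y = Nim and Hail ∧ y = Lark.
Checking each element gives: Gale, Pike.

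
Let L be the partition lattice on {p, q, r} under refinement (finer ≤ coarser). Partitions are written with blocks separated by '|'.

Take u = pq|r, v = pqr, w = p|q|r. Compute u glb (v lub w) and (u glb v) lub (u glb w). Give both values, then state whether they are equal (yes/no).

pq|r; pq|r; yes

v lub w = pqr, so u glb (v lub w) = pq|r glb pqr = pq|r.
u glb v = pq|r and u glb w = p|q|r, so (u glb v) lub (u glb w) = pq|r lub p|q|r = pq|r.
Equal: yes.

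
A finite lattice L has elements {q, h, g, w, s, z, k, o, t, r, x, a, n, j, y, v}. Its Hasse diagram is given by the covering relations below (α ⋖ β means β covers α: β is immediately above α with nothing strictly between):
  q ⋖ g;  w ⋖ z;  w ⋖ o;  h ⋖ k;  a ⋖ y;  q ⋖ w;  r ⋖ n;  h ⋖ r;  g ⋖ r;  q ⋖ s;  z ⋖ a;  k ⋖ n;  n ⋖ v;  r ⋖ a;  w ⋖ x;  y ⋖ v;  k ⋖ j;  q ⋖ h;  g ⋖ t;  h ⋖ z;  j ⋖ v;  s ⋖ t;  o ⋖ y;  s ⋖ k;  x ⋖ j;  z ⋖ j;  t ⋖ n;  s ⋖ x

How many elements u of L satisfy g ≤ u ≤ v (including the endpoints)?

7

The interval [g, v] = {a, g, n, r, t, v, y}, which has 7 elements.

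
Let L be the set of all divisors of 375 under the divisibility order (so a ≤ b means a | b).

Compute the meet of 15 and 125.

5

In the divisibility order, the meet is the greatest common divisor: gcd(15, 125) = 5.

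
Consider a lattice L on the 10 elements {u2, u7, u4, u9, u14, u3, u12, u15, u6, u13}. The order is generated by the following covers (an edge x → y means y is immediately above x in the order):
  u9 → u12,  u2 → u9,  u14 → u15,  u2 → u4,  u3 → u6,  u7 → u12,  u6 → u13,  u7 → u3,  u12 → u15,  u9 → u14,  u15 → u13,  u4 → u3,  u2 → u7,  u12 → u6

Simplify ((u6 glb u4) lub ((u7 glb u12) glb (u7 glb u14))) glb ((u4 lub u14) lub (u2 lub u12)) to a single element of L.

u4

u6 ∧ u4 = u4
u7 ∧ u12 = u7
u7 ∧ u14 = u2
u7 ∧ u2 = u2
u4 ∨ u2 = u4
u4 ∨ u14 = u13
u2 ∨ u12 = u12
u13 ∨ u12 = u13
u4 ∧ u13 = u4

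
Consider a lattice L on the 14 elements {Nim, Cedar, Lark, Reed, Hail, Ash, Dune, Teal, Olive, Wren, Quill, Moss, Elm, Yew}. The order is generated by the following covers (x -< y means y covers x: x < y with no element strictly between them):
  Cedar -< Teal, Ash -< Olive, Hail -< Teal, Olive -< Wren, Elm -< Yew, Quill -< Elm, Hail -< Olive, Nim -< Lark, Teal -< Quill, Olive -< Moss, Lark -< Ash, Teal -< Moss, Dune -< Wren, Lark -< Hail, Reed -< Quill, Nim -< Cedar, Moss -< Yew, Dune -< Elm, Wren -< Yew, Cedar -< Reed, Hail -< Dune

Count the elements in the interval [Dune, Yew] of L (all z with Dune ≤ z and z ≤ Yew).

4

The interval [Dune, Yew] = {Dune, Elm, Wren, Yew}, which has 4 elements.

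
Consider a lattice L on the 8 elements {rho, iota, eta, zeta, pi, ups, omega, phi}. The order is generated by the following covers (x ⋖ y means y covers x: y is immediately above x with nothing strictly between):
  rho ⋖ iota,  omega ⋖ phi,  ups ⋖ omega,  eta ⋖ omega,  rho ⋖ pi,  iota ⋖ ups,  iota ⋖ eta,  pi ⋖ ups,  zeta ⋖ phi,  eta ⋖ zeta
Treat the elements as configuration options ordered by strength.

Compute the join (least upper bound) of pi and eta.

Common upper bounds of {pi, eta}: omega, phi.
The least among these is omega.

omega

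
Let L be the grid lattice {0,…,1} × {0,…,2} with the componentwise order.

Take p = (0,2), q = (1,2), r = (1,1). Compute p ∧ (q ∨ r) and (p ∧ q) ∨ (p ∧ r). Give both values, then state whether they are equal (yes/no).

(0,2); (0,2); yes

q ∨ r = (1,2), so p ∧ (q ∨ r) = (0,2) ∧ (1,2) = (0,2).
p ∧ q = (0,2) and p ∧ r = (0,1), so (p ∧ q) ∨ (p ∧ r) = (0,2) ∨ (0,1) = (0,2).
Equal: yes.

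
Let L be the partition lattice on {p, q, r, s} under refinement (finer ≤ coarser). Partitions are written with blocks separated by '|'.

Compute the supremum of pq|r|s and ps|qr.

The join of pq|r|s and ps|qr merges any blocks that overlap across the partitions, giving pqrs.

pqrs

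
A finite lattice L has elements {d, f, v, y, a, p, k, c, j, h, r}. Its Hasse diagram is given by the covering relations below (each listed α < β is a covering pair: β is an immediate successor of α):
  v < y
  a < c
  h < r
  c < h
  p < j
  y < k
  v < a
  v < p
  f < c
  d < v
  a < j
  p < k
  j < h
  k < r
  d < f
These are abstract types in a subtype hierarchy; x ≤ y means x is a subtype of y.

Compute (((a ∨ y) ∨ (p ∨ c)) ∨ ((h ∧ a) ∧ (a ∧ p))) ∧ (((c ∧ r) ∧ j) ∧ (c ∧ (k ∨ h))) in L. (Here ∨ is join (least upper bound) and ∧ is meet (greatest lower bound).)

a ∨ y = r
p ∨ c = h
r ∨ h = r
h ∧ a = a
a ∧ p = v
a ∧ v = v
r ∨ v = r
c ∧ r = c
c ∧ j = a
k ∨ h = r
c ∧ r = c
a ∧ c = a
r ∧ a = a

a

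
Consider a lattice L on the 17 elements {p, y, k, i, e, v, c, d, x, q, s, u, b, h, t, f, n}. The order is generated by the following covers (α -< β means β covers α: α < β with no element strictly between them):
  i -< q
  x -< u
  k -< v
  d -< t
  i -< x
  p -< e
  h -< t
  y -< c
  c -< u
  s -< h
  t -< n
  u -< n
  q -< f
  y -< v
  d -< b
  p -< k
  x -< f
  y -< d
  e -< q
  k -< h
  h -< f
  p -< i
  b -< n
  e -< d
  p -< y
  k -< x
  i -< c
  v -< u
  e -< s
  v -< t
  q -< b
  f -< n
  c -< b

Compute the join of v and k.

Common upper bounds of {v, k}: n, t, u, v.
The least among these is v.

v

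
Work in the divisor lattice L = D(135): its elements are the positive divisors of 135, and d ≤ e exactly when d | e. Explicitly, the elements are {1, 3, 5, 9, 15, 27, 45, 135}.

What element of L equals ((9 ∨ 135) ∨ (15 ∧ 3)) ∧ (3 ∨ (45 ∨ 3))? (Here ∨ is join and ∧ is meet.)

9 ∨ 135 = 135
15 ∧ 3 = 3
135 ∨ 3 = 135
45 ∨ 3 = 45
3 ∨ 45 = 45
135 ∧ 45 = 45

45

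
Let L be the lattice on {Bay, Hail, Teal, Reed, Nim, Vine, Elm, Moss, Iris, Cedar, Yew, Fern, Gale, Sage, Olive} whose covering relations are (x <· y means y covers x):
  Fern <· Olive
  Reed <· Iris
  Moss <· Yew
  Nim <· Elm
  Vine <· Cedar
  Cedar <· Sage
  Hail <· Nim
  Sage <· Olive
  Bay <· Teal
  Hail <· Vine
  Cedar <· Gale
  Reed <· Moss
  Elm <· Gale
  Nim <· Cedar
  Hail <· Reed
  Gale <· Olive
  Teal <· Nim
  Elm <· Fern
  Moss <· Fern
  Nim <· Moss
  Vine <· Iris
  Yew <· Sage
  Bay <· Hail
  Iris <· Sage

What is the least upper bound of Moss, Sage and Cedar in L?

Sage

Common upper bounds of {Moss, Sage, Cedar}: Olive, Sage.
The least among these is Sage.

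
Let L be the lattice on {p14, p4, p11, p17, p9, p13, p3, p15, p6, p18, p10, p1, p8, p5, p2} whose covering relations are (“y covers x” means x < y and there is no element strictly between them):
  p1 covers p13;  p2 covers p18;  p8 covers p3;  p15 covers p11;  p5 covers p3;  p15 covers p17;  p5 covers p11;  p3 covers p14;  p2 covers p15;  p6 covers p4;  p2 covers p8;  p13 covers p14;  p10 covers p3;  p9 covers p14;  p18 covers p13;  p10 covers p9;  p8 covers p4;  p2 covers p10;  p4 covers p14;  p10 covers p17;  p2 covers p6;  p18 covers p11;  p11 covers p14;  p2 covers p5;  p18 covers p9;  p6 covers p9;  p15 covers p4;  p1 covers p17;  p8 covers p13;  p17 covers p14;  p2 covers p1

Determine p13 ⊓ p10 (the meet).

Common lower bounds of {p13, p10}: p14.
The greatest among these is p14.

p14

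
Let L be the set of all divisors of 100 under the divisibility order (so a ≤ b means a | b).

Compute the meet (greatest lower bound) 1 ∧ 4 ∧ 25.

In the divisibility order, the meet is the greatest common divisor: gcd(1, 4, 25) = 1.

1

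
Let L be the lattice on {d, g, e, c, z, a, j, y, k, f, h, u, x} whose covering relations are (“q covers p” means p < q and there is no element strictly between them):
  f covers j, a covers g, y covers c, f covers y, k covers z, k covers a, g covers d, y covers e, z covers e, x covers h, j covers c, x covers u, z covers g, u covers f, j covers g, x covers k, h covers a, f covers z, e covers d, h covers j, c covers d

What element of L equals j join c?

j ∨ c = j

j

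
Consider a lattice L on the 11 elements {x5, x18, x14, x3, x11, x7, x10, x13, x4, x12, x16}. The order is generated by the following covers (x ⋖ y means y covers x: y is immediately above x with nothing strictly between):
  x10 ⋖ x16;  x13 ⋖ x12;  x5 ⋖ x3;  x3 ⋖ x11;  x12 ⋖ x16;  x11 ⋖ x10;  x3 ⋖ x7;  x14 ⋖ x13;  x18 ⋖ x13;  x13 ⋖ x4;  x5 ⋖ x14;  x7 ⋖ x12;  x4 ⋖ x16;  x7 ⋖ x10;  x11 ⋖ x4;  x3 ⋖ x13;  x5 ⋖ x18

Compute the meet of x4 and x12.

x13

Common lower bounds of {x4, x12}: x13, x14, x18, x3, x5.
The greatest among these is x13.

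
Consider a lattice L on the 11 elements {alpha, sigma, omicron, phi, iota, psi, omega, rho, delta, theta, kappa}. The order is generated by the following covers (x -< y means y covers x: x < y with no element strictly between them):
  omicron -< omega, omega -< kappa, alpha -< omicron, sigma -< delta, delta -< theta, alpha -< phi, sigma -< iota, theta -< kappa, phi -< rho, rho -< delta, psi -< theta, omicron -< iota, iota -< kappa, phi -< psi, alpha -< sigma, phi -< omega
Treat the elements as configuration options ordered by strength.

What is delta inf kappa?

Common lower bounds of {delta, kappa}: alpha, delta, phi, rho, sigma.
The greatest among these is delta.

delta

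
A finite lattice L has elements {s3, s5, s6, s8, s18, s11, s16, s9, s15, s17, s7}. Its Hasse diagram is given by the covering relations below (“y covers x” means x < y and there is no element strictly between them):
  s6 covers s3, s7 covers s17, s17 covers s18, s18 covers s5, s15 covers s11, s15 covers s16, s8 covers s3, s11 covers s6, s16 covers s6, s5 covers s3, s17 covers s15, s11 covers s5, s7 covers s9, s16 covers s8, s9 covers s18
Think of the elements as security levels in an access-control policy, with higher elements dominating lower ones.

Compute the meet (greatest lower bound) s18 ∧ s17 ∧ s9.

Common lower bounds of {s18, s17, s9}: s18, s3, s5.
The greatest among these is s18.

s18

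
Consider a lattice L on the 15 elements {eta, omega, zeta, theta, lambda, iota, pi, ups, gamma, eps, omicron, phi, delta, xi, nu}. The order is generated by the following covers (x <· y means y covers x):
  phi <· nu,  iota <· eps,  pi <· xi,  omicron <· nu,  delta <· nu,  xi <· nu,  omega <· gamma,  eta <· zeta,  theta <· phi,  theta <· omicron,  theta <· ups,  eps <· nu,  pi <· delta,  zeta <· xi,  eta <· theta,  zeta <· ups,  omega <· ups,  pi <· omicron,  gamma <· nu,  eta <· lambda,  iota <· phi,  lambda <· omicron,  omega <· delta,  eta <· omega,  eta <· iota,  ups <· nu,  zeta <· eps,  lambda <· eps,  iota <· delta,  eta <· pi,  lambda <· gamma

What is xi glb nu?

xi

Common lower bounds of {xi, nu}: eta, pi, xi, zeta.
The greatest among these is xi.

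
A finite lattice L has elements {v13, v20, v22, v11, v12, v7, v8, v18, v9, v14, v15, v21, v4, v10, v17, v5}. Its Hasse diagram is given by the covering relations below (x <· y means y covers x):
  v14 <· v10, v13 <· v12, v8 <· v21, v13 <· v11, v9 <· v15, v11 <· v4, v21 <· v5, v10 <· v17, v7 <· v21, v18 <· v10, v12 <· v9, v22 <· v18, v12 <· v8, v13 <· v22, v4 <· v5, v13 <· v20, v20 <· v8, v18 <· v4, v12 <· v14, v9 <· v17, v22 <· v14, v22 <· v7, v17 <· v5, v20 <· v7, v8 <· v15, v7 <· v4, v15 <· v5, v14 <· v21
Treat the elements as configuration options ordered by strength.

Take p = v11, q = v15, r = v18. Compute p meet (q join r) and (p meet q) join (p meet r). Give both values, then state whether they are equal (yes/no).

q join r = v5, so p meet (q join r) = v11 meet v5 = v11.
p meet q = v13 and p meet r = v13, so (p meet q) join (p meet r) = v13 join v13 = v13.
Equal: no.

v11; v13; no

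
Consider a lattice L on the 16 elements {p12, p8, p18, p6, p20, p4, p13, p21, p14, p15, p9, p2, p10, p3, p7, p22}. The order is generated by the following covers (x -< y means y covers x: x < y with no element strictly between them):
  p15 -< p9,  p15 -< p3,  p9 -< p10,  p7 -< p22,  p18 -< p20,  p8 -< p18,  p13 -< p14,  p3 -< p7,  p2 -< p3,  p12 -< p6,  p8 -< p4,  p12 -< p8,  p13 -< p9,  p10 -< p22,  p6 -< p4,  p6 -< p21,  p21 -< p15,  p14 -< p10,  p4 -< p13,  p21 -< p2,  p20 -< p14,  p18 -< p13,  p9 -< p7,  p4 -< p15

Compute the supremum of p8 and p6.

Common upper bounds of {p8, p6}: p10, p13, p14, p15, p22, p3, p4, p7, p9.
The least among these is p4.

p4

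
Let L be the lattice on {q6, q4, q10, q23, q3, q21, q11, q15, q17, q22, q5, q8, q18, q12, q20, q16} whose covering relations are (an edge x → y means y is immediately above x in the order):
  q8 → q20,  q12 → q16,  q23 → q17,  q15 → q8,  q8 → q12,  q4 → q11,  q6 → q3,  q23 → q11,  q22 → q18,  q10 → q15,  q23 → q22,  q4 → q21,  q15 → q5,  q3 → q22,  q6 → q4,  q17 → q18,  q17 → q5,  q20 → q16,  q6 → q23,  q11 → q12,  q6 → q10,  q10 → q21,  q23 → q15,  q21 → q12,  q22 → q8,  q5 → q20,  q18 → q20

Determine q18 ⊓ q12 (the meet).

q22

Common lower bounds of {q18, q12}: q22, q23, q3, q6.
The greatest among these is q22.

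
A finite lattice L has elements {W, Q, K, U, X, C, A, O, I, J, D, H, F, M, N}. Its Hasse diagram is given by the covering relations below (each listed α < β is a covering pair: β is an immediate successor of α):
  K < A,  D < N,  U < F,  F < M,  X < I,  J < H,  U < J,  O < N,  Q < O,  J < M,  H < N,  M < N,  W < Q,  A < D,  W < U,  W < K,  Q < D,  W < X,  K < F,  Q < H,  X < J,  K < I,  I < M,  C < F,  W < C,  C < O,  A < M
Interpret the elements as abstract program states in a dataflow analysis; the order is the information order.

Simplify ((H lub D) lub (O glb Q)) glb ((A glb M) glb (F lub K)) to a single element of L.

H ∨ D = N
O ∧ Q = Q
N ∨ Q = N
A ∧ M = A
F ∨ K = F
A ∧ F = K
N ∧ K = K

K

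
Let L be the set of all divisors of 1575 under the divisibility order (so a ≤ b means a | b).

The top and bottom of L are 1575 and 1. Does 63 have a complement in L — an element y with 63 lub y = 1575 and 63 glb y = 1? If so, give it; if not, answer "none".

25

Need y with 63 ∨ y = 1575 and 63 ∧ y = 1.
Checking each element gives: 25.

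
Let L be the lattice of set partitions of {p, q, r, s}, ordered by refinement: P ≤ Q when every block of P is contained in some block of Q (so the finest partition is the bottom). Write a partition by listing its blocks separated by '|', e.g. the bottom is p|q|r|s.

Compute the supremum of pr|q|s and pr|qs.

Common upper bounds of {pr|q|s, pr|qs}: pqrs, pr|qs.
The least among these is pr|qs.

pr|qs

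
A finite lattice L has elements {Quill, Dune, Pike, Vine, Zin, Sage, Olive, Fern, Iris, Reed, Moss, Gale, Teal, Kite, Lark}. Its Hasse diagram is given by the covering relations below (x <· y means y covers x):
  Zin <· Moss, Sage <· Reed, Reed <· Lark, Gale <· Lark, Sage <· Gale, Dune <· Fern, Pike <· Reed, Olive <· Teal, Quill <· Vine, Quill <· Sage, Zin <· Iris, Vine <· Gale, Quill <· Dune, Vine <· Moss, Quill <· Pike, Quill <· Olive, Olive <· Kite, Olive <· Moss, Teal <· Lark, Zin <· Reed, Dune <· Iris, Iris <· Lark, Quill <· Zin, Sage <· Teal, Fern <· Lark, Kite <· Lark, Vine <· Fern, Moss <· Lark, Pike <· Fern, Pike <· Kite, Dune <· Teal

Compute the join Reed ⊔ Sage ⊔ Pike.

Reed

Common upper bounds of {Reed, Sage, Pike}: Lark, Reed.
The least among these is Reed.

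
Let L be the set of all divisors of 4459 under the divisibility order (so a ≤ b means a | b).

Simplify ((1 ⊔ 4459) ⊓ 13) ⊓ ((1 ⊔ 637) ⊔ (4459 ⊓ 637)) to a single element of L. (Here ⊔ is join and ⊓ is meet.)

13

1 ∨ 4459 = 4459
4459 ∧ 13 = 13
1 ∨ 637 = 637
4459 ∧ 637 = 637
637 ∨ 637 = 637
13 ∧ 637 = 13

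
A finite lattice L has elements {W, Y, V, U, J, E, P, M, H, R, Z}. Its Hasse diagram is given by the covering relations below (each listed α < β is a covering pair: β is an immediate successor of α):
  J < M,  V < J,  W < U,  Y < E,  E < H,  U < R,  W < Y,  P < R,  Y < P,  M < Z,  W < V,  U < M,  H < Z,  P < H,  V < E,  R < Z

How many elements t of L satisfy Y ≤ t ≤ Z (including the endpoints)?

The interval [Y, Z] = {E, H, P, R, Y, Z}, which has 6 elements.

6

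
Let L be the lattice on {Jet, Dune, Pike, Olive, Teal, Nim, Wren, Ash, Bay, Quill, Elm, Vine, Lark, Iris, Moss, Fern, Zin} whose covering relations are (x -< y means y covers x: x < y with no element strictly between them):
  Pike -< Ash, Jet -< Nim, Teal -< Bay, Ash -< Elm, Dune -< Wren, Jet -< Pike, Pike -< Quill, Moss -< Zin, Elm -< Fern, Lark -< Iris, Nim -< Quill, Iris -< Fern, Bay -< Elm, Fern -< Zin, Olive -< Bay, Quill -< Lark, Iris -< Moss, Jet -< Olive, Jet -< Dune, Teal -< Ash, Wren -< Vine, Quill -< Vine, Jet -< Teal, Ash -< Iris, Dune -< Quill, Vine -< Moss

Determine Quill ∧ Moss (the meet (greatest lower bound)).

Quill

Common lower bounds of {Quill, Moss}: Dune, Jet, Nim, Pike, Quill.
The greatest among these is Quill.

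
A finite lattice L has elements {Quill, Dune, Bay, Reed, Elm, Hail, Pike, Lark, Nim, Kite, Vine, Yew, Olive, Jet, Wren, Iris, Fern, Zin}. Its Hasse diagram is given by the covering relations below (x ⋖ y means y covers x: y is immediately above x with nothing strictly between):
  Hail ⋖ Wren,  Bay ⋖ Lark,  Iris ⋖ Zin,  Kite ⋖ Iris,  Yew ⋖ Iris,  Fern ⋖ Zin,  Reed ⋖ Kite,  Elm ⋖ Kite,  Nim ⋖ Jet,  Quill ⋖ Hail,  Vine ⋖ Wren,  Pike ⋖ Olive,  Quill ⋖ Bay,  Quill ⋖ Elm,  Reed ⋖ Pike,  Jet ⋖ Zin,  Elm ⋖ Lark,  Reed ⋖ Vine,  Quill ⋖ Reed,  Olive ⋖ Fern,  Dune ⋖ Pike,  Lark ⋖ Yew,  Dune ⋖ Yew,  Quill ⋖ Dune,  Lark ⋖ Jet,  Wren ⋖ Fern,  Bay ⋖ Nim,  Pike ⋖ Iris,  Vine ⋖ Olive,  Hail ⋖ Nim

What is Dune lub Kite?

Iris

Common upper bounds of {Dune, Kite}: Iris, Zin.
The least among these is Iris.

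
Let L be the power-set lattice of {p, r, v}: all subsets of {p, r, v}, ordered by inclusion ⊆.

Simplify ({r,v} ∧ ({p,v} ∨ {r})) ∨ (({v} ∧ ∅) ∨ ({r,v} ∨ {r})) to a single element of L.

{r,v}

{p,v} ∨ {r} = {p,r,v}
{r,v} ∧ {p,r,v} = {r,v}
{v} ∧ ∅ = ∅
{r,v} ∨ {r} = {r,v}
∅ ∨ {r,v} = {r,v}
{r,v} ∨ {r,v} = {r,v}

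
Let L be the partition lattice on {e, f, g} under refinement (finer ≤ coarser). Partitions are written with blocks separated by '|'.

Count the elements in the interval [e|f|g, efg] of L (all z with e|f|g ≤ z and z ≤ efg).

5

The interval [e|f|g, efg] = {efg, ef|g, eg|f, e|fg, e|f|g}, which has 5 elements.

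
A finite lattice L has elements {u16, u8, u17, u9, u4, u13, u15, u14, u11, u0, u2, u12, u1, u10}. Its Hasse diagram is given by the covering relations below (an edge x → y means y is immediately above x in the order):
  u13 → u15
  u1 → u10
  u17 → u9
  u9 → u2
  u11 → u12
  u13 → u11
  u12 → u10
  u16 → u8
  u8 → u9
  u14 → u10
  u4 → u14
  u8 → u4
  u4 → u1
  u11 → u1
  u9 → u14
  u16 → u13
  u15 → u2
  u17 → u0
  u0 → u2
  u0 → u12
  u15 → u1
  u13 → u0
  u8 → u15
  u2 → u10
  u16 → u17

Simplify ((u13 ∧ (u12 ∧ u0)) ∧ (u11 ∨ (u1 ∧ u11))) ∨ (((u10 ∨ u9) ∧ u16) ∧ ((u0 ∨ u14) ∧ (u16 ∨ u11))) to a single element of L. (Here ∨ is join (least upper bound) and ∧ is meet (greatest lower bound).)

u13

u12 ∧ u0 = u0
u13 ∧ u0 = u13
u1 ∧ u11 = u11
u11 ∨ u11 = u11
u13 ∧ u11 = u13
u10 ∨ u9 = u10
u10 ∧ u16 = u16
u0 ∨ u14 = u10
u16 ∨ u11 = u11
u10 ∧ u11 = u11
u16 ∧ u11 = u16
u13 ∨ u16 = u13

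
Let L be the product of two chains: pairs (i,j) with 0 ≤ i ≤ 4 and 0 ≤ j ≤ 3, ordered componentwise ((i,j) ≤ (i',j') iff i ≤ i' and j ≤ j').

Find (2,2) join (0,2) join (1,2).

(2,2)

In a product of chains, the join is componentwise max, giving (2,2).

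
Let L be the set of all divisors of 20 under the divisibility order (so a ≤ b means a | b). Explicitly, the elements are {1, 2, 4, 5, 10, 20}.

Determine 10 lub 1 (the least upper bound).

Common upper bounds of {10, 1}: 10, 20.
The least among these is 10.

10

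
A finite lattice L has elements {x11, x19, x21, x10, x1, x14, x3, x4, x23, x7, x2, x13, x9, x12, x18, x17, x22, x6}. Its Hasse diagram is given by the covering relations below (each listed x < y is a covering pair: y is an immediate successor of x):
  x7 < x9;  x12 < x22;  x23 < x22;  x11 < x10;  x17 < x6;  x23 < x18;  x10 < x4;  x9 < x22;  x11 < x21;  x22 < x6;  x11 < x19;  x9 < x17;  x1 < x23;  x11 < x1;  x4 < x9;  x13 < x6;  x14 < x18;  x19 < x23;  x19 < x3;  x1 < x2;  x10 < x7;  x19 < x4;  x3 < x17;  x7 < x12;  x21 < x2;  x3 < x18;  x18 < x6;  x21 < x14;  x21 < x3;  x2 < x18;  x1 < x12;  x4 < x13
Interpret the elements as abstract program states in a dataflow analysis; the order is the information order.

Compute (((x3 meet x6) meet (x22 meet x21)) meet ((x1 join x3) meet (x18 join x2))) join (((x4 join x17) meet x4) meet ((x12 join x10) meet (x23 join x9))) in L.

x3 ∧ x6 = x3
x22 ∧ x21 = x11
x3 ∧ x11 = x11
x1 ∨ x3 = x18
x18 ∨ x2 = x18
x18 ∧ x18 = x18
x11 ∧ x18 = x11
x4 ∨ x17 = x17
x17 ∧ x4 = x4
x12 ∨ x10 = x12
x23 ∨ x9 = x22
x12 ∧ x22 = x12
x4 ∧ x12 = x10
x11 ∨ x10 = x10

x10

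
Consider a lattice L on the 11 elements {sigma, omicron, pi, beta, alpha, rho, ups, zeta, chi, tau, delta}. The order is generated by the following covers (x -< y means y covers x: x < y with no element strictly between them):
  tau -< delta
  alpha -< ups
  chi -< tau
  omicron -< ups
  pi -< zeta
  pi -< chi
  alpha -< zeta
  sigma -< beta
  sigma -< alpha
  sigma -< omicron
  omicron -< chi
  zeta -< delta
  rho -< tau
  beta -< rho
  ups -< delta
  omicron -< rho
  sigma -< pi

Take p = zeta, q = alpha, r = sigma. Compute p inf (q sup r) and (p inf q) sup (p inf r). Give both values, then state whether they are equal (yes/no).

q sup r = alpha, so p inf (q sup r) = zeta inf alpha = alpha.
p inf q = alpha and p inf r = sigma, so (p inf q) sup (p inf r) = alpha sup sigma = alpha.
Equal: yes.

alpha; alpha; yes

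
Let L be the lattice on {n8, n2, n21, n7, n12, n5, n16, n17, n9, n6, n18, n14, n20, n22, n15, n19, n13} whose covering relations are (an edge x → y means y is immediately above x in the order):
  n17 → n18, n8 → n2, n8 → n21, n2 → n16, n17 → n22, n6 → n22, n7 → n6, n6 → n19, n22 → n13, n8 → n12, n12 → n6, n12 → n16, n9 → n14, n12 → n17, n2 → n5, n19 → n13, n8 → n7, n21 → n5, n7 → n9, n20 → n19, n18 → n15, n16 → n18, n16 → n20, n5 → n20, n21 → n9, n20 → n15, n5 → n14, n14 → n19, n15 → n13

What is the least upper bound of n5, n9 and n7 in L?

n14

Common upper bounds of {n5, n9, n7}: n13, n14, n19.
The least among these is n14.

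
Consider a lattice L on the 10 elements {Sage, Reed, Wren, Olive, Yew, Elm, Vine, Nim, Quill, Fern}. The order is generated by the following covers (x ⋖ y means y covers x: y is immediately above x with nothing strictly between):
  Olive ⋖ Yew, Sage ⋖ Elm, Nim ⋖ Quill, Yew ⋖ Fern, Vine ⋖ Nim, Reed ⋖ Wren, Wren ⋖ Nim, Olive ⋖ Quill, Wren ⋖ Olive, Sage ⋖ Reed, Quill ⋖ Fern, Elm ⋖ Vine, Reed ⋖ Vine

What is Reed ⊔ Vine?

Common upper bounds of {Reed, Vine}: Fern, Nim, Quill, Vine.
The least among these is Vine.

Vine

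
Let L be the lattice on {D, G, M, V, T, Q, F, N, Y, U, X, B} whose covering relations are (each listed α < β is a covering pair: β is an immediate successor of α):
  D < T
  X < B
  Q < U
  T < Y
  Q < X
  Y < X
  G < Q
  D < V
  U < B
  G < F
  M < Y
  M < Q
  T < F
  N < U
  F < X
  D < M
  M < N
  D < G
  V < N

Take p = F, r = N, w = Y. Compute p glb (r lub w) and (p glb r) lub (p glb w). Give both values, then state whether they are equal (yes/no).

r lub w = B, so p glb (r lub w) = F glb B = F.
p glb r = D and p glb w = T, so (p glb r) lub (p glb w) = D lub T = T.
Equal: no.

F; T; no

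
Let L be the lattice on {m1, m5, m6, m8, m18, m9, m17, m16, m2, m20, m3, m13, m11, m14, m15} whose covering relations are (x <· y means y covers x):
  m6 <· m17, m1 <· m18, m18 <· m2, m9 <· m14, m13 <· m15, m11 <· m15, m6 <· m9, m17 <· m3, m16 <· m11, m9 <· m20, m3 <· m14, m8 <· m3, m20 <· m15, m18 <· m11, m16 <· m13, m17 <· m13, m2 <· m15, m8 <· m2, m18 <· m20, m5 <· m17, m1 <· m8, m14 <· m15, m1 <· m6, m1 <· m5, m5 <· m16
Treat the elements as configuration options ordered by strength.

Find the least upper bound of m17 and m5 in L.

Common upper bounds of {m17, m5}: m13, m14, m15, m17, m3.
The least among these is m17.

m17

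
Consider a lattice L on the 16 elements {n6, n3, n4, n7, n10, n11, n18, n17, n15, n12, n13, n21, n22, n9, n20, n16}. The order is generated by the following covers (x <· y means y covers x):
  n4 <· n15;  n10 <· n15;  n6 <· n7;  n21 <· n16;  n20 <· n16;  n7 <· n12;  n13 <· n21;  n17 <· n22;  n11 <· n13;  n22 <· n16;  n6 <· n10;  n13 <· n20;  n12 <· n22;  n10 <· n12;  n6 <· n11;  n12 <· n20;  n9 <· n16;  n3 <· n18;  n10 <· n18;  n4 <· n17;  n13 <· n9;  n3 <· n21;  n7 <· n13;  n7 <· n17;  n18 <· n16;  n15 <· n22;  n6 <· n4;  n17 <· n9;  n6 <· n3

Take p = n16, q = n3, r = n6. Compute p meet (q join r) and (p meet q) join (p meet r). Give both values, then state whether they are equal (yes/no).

n3; n3; yes

q join r = n3, so p meet (q join r) = n16 meet n3 = n3.
p meet q = n3 and p meet r = n6, so (p meet q) join (p meet r) = n3 join n6 = n3.
Equal: yes.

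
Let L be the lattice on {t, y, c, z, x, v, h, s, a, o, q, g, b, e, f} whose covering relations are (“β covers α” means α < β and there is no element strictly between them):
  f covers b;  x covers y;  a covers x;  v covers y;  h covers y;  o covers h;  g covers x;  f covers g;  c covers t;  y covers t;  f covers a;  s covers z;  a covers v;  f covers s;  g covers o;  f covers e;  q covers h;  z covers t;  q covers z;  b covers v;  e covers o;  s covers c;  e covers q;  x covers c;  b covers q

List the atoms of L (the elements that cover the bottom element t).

c, y, z

The atoms are exactly the elements that cover t: c, y, z.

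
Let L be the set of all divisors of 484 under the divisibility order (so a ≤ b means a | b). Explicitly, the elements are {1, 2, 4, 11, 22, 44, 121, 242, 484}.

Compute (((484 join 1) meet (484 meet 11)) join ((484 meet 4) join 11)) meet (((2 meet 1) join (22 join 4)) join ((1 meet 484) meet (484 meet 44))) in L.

44

484 ∨ 1 = 484
484 ∧ 11 = 11
484 ∧ 11 = 11
484 ∧ 4 = 4
4 ∨ 11 = 44
11 ∨ 44 = 44
2 ∧ 1 = 1
22 ∨ 4 = 44
1 ∨ 44 = 44
1 ∧ 484 = 1
484 ∧ 44 = 44
1 ∧ 44 = 1
44 ∨ 1 = 44
44 ∧ 44 = 44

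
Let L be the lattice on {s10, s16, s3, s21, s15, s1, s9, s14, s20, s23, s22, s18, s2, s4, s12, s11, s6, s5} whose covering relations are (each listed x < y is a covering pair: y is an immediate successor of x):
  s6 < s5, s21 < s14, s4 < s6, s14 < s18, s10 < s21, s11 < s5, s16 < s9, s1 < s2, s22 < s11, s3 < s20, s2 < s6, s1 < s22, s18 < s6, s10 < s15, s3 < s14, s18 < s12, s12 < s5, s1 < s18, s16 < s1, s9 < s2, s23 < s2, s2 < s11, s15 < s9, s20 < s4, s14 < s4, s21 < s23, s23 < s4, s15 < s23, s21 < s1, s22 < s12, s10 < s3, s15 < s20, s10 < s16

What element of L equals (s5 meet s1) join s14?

s18

s5 ∧ s1 = s1
s1 ∨ s14 = s18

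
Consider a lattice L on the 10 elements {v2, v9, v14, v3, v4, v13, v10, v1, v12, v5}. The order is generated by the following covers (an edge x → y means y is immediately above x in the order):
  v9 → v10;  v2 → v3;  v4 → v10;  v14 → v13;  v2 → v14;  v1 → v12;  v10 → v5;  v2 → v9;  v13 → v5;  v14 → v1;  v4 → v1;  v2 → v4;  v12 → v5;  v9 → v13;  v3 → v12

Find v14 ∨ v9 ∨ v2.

Common upper bounds of {v14, v9, v2}: v13, v5.
The least among these is v13.

v13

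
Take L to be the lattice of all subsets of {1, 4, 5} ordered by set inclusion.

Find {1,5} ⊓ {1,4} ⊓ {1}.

{1}

Under ⊆, meet is intersection: {1,5} ∩ {1,4} ∩ {1} = {1}.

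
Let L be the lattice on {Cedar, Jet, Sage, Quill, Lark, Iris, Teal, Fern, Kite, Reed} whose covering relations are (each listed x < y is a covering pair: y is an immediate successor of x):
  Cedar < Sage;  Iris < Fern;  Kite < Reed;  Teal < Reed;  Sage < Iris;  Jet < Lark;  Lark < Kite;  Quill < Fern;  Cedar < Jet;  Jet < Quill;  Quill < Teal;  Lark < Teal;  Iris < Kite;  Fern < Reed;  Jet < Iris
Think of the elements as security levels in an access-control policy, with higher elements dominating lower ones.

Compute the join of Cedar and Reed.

Common upper bounds of {Cedar, Reed}: Reed.
The least among these is Reed.

Reed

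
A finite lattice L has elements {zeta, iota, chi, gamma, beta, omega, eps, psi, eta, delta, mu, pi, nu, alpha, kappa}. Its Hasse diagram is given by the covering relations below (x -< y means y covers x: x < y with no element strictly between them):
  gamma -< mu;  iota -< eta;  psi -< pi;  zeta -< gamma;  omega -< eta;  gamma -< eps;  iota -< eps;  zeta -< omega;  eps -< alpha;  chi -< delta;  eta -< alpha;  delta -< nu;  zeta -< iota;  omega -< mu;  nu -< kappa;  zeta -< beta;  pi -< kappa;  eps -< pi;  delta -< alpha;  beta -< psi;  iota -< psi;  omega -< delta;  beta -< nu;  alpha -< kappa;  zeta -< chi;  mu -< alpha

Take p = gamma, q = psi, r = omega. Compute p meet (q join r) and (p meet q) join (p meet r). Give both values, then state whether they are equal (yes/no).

gamma; zeta; no

q join r = kappa, so p meet (q join r) = gamma meet kappa = gamma.
p meet q = zeta and p meet r = zeta, so (p meet q) join (p meet r) = zeta join zeta = zeta.
Equal: no.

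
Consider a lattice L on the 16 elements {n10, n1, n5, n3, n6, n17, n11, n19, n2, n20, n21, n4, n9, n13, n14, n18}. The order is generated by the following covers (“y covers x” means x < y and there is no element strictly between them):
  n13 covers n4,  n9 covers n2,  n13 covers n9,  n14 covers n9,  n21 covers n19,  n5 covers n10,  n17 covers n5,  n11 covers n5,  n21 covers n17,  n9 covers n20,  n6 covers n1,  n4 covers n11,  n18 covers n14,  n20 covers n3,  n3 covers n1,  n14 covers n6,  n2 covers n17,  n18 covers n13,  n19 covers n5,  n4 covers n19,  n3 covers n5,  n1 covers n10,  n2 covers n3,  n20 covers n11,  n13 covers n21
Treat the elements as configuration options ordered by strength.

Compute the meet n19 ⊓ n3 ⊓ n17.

Common lower bounds of {n19, n3, n17}: n10, n5.
The greatest among these is n5.

n5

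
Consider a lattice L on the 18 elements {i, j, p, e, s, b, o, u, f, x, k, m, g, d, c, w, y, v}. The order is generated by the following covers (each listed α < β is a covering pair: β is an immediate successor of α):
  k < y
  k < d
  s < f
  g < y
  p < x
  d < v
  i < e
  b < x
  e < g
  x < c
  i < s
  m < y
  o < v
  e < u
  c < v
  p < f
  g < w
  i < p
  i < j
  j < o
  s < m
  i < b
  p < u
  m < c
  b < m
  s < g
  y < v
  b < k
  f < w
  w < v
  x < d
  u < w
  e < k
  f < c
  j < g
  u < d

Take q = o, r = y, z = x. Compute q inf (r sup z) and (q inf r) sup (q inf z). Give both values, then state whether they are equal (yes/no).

o; j; no

r sup z = v, so q inf (r sup z) = o inf v = o.
q inf r = j and q inf z = i, so (q inf r) sup (q inf z) = j sup i = j.
Equal: no.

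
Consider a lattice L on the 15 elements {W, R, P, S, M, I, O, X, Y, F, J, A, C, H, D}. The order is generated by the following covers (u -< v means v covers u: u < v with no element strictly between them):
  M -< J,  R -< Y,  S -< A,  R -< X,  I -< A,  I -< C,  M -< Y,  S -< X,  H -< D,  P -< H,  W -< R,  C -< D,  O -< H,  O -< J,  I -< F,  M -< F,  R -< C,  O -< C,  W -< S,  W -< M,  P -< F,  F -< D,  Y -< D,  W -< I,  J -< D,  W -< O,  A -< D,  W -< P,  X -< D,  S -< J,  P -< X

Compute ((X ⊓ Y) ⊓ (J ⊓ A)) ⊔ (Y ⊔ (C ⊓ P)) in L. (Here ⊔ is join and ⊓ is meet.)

Y

X ∧ Y = R
J ∧ A = S
R ∧ S = W
C ∧ P = W
Y ∨ W = Y
W ∨ Y = Y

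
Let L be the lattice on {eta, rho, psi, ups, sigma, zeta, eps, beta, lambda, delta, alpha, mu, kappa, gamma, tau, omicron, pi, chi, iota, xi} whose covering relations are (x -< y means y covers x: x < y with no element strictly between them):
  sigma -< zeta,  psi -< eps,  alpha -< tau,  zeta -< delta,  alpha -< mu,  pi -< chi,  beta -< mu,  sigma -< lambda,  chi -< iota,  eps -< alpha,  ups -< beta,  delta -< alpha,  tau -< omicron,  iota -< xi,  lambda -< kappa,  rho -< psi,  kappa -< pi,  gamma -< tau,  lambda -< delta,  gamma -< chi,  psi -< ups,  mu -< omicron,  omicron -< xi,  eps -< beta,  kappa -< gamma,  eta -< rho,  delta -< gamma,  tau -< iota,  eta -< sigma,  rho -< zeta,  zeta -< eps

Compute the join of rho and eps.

eps

Common upper bounds of {rho, eps}: alpha, beta, eps, iota, mu, omicron, tau, xi.
The least among these is eps.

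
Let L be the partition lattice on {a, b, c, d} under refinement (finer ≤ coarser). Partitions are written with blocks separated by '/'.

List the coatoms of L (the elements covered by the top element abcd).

a/bcd, ab/cd, abc/d, abd/c, ac/bd, acd/b, ad/bc

The coatoms are exactly the elements covered by abcd: a/bcd, ab/cd, abc/d, abd/c, ac/bd, acd/b, ad/bc.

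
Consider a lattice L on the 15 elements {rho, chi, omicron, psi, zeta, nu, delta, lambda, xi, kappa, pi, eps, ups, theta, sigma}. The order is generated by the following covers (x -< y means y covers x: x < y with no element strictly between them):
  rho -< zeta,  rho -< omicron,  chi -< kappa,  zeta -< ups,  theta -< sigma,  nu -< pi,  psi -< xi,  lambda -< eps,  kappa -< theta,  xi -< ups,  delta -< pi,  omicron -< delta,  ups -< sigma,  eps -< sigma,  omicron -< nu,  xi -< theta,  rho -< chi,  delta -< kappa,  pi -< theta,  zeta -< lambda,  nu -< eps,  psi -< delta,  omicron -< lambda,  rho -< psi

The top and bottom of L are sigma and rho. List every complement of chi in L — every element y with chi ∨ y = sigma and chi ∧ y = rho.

Need y with chi ∨ y = sigma and chi ∧ y = rho.
Checking each element gives: eps, lambda, ups, zeta.

eps, lambda, ups, zeta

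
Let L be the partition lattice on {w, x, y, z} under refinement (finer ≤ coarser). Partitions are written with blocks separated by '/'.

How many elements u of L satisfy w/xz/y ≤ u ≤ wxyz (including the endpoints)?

5

The interval [w/xz/y, wxyz] = {w/xyz, w/xz/y, wxyz, wxz/y, wy/xz}, which has 5 elements.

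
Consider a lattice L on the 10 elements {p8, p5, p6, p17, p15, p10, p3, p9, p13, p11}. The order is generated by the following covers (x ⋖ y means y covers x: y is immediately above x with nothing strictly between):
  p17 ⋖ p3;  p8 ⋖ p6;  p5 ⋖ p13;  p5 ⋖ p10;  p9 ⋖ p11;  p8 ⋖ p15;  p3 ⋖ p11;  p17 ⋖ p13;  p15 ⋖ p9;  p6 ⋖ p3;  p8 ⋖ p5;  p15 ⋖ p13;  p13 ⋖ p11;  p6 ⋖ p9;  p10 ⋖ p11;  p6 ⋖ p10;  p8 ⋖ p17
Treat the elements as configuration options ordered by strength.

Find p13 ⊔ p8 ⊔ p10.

p11

Common upper bounds of {p13, p8, p10}: p11.
The least among these is p11.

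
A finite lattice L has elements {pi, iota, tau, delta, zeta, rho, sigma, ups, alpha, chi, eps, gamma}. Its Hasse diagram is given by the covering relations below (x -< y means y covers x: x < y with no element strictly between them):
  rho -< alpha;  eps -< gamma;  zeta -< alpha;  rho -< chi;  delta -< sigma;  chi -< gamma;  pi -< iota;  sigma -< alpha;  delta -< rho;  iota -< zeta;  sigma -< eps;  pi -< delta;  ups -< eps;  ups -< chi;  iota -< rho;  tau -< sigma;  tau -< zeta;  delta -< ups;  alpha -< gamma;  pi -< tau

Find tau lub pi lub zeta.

Common upper bounds of {tau, pi, zeta}: alpha, gamma, zeta.
The least among these is zeta.

zeta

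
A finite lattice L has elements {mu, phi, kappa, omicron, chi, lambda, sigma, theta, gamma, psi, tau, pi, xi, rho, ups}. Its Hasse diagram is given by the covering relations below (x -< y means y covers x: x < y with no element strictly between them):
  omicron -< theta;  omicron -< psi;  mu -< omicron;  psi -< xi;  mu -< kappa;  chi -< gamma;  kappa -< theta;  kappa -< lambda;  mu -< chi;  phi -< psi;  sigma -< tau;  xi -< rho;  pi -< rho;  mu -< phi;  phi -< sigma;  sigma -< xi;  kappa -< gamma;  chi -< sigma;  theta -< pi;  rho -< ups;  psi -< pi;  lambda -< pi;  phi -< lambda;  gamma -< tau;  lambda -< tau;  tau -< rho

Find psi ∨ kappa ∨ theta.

pi

Common upper bounds of {psi, kappa, theta}: pi, rho, ups.
The least among these is pi.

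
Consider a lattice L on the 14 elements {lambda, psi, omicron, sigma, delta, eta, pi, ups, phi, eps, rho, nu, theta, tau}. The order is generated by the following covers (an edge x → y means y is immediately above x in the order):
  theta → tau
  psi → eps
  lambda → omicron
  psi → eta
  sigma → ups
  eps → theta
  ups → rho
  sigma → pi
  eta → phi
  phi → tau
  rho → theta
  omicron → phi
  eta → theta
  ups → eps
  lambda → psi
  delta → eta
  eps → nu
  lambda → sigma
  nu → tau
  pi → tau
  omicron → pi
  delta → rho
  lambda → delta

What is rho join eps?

theta

Common upper bounds of {rho, eps}: tau, theta.
The least among these is theta.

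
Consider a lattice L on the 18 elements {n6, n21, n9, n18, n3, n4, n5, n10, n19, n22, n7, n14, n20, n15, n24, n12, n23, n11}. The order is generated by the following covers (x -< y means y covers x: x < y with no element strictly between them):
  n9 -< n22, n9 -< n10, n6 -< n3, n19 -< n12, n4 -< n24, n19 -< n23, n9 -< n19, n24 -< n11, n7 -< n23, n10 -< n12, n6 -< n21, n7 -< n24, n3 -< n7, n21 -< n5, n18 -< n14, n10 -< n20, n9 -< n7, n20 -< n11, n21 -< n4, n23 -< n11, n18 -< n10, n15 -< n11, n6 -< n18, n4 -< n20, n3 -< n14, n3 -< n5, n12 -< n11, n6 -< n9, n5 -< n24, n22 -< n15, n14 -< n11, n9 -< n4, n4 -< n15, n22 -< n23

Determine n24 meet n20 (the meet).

n4

Common lower bounds of {n24, n20}: n21, n4, n6, n9.
The greatest among these is n4.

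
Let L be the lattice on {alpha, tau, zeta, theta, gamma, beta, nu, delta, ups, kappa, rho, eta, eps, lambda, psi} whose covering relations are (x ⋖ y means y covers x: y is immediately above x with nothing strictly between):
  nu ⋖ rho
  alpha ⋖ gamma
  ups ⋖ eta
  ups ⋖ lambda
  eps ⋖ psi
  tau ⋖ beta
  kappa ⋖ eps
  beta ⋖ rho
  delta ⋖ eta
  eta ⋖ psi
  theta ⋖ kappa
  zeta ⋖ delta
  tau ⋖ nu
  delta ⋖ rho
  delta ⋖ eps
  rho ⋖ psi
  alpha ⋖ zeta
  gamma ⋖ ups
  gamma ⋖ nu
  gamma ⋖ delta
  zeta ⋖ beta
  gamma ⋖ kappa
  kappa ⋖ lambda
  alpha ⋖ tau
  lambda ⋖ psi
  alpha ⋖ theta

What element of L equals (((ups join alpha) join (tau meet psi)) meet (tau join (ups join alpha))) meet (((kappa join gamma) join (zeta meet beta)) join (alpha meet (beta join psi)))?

ups ∨ alpha = ups
tau ∧ psi = tau
ups ∨ tau = psi
ups ∨ alpha = ups
tau ∨ ups = psi
psi ∧ psi = psi
kappa ∨ gamma = kappa
zeta ∧ beta = zeta
kappa ∨ zeta = eps
beta ∨ psi = psi
alpha ∧ psi = alpha
eps ∨ alpha = eps
psi ∧ eps = eps

eps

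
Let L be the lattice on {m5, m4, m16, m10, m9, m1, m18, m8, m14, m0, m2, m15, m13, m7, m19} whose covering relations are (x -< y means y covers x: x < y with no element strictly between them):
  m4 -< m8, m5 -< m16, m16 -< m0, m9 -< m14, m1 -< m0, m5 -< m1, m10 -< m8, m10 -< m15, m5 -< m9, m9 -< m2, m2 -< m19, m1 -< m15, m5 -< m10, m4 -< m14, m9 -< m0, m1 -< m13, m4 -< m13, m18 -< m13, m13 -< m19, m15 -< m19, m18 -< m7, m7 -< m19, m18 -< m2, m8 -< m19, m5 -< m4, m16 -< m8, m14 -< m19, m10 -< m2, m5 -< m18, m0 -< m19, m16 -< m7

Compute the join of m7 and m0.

m19

Common upper bounds of {m7, m0}: m19.
The least among these is m19.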